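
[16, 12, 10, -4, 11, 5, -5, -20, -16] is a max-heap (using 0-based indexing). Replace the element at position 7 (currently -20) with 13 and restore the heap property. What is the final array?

set index 7 from -20 to 13 → [16, 12, 10, -4, 11, 5, -5, 13, -16]
13 > parent -4 at index 3, swap → [16, 12, 10, 13, 11, 5, -5, -4, -16]
13 > parent 12 at index 1, swap → [16, 13, 10, 12, 11, 5, -5, -4, -16]

[16, 13, 10, 12, 11, 5, -5, -4, -16]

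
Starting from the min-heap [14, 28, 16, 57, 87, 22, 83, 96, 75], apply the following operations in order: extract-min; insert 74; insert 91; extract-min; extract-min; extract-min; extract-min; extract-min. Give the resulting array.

extract-min → returns 14:
  remove root 14; move last element 75 to root → [75, 28, 16, 57, 87, 22, 83, 96]
  75 vs smaller child 16 at index 2, swap → [16, 28, 75, 57, 87, 22, 83, 96]
  75 vs smaller child 22 at index 5, swap → [16, 28, 22, 57, 87, 75, 83, 96]
insert 74:
  append 74 at index 8 → [16, 28, 22, 57, 87, 75, 83, 96, 74] (no swap needed)
insert 91:
  append 91 at index 9 → [16, 28, 22, 57, 87, 75, 83, 96, 74, 91] (no swap needed)
extract-min → returns 16:
  remove root 16; move last element 91 to root → [91, 28, 22, 57, 87, 75, 83, 96, 74]
  91 vs smaller child 22 at index 2, swap → [22, 28, 91, 57, 87, 75, 83, 96, 74]
  91 vs smaller child 75 at index 5, swap → [22, 28, 75, 57, 87, 91, 83, 96, 74]
extract-min → returns 22:
  remove root 22; move last element 74 to root → [74, 28, 75, 57, 87, 91, 83, 96]
  74 vs smaller child 28 at index 1, swap → [28, 74, 75, 57, 87, 91, 83, 96]
  74 vs smaller child 57 at index 3, swap → [28, 57, 75, 74, 87, 91, 83, 96]
extract-min → returns 28:
  remove root 28; move last element 96 to root → [96, 57, 75, 74, 87, 91, 83]
  96 vs smaller child 57 at index 1, swap → [57, 96, 75, 74, 87, 91, 83]
  96 vs smaller child 74 at index 3, swap → [57, 74, 75, 96, 87, 91, 83]
extract-min → returns 57:
  remove root 57; move last element 83 to root → [83, 74, 75, 96, 87, 91]
  83 vs smaller child 74 at index 1, swap → [74, 83, 75, 96, 87, 91]
extract-min → returns 74:
  remove root 74; move last element 91 to root → [91, 83, 75, 96, 87]
  91 vs smaller child 75 at index 2, swap → [75, 83, 91, 96, 87]

[75, 83, 91, 96, 87]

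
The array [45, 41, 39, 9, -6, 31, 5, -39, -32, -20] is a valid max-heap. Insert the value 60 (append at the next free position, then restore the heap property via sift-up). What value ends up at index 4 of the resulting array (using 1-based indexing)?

append 60 at index 11 → [45, 41, 39, 9, -6, 31, 5, -39, -32, -20, 60]
60 > parent -6 at index 5, swap → [45, 41, 39, 9, 60, 31, 5, -39, -32, -20, -6]
60 > parent 41 at index 2, swap → [45, 60, 39, 9, 41, 31, 5, -39, -32, -20, -6]
60 > parent 45 at index 1, swap → [60, 45, 39, 9, 41, 31, 5, -39, -32, -20, -6]
resulting array: [60, 45, 39, 9, 41, 31, 5, -39, -32, -20, -6]

9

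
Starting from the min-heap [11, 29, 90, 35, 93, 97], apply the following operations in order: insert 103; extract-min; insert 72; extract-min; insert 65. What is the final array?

[35, 90, 65, 103, 93, 97, 72]

insert 103:
  append 103 at index 6 → [11, 29, 90, 35, 93, 97, 103] (no swap needed)
extract-min → returns 11:
  remove root 11; move last element 103 to root → [103, 29, 90, 35, 93, 97]
  103 vs smaller child 29 at index 1, swap → [29, 103, 90, 35, 93, 97]
  103 vs smaller child 35 at index 3, swap → [29, 35, 90, 103, 93, 97]
insert 72:
  append 72 at index 6 → [29, 35, 90, 103, 93, 97, 72]
  72 < parent 90 at index 2, swap → [29, 35, 72, 103, 93, 97, 90]
extract-min → returns 29:
  remove root 29; move last element 90 to root → [90, 35, 72, 103, 93, 97]
  90 vs smaller child 35 at index 1, swap → [35, 90, 72, 103, 93, 97]
insert 65:
  append 65 at index 6 → [35, 90, 72, 103, 93, 97, 65]
  65 < parent 72 at index 2, swap → [35, 90, 65, 103, 93, 97, 72]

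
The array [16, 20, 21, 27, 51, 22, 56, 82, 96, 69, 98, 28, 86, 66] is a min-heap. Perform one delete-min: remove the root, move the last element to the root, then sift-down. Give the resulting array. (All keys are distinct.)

[20, 27, 21, 66, 51, 22, 56, 82, 96, 69, 98, 28, 86]

remove root 16; move last element 66 to root → [66, 20, 21, 27, 51, 22, 56, 82, 96, 69, 98, 28, 86]
66 vs smaller child 20 at index 1, swap → [20, 66, 21, 27, 51, 22, 56, 82, 96, 69, 98, 28, 86]
66 vs smaller child 27 at index 3, swap → [20, 27, 21, 66, 51, 22, 56, 82, 96, 69, 98, 28, 86]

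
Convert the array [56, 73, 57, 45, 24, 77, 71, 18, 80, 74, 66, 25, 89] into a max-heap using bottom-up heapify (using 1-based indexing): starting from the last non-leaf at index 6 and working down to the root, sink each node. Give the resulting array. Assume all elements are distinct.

[89, 80, 77, 73, 74, 57, 71, 18, 45, 24, 66, 25, 56]

sift down from index 6:
  77 vs larger child 89 at index 13, swap → [56, 73, 57, 45, 24, 89, 71, 18, 80, 74, 66, 25, 77]
sift down from index 5:
  24 vs larger child 74 at index 10, swap → [56, 73, 57, 45, 74, 89, 71, 18, 80, 24, 66, 25, 77]
sift down from index 4:
  45 vs larger child 80 at index 9, swap → [56, 73, 57, 80, 74, 89, 71, 18, 45, 24, 66, 25, 77]
sift down from index 3:
  57 vs larger child 89 at index 6, swap → [56, 73, 89, 80, 74, 57, 71, 18, 45, 24, 66, 25, 77]
  57 vs larger child 77 at index 13, swap → [56, 73, 89, 80, 74, 77, 71, 18, 45, 24, 66, 25, 57]
sift down from index 2:
  73 vs larger child 80 at index 4, swap → [56, 80, 89, 73, 74, 77, 71, 18, 45, 24, 66, 25, 57]
sift down from index 1:
  56 vs larger child 89 at index 3, swap → [89, 80, 56, 73, 74, 77, 71, 18, 45, 24, 66, 25, 57]
  56 vs larger child 77 at index 6, swap → [89, 80, 77, 73, 74, 56, 71, 18, 45, 24, 66, 25, 57]
  56 vs larger child 57 at index 13, swap → [89, 80, 77, 73, 74, 57, 71, 18, 45, 24, 66, 25, 56]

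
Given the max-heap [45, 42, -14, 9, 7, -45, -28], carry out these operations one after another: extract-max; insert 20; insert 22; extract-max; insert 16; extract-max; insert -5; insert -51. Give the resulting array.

extract-max → returns 45:
  remove root 45; move last element -28 to root → [-28, 42, -14, 9, 7, -45]
  -28 vs larger child 42 at index 1, swap → [42, -28, -14, 9, 7, -45]
  -28 vs larger child 9 at index 3, swap → [42, 9, -14, -28, 7, -45]
insert 20:
  append 20 at index 6 → [42, 9, -14, -28, 7, -45, 20]
  20 > parent -14 at index 2, swap → [42, 9, 20, -28, 7, -45, -14]
insert 22:
  append 22 at index 7 → [42, 9, 20, -28, 7, -45, -14, 22]
  22 > parent -28 at index 3, swap → [42, 9, 20, 22, 7, -45, -14, -28]
  22 > parent 9 at index 1, swap → [42, 22, 20, 9, 7, -45, -14, -28]
extract-max → returns 42:
  remove root 42; move last element -28 to root → [-28, 22, 20, 9, 7, -45, -14]
  -28 vs larger child 22 at index 1, swap → [22, -28, 20, 9, 7, -45, -14]
  -28 vs larger child 9 at index 3, swap → [22, 9, 20, -28, 7, -45, -14]
insert 16:
  append 16 at index 7 → [22, 9, 20, -28, 7, -45, -14, 16]
  16 > parent -28 at index 3, swap → [22, 9, 20, 16, 7, -45, -14, -28]
  16 > parent 9 at index 1, swap → [22, 16, 20, 9, 7, -45, -14, -28]
extract-max → returns 22:
  remove root 22; move last element -28 to root → [-28, 16, 20, 9, 7, -45, -14]
  -28 vs larger child 20 at index 2, swap → [20, 16, -28, 9, 7, -45, -14]
  -28 vs larger child -14 at index 6, swap → [20, 16, -14, 9, 7, -45, -28]
insert -5:
  append -5 at index 7 → [20, 16, -14, 9, 7, -45, -28, -5] (no swap needed)
insert -51:
  append -51 at index 8 → [20, 16, -14, 9, 7, -45, -28, -5, -51] (no swap needed)

[20, 16, -14, 9, 7, -45, -28, -5, -51]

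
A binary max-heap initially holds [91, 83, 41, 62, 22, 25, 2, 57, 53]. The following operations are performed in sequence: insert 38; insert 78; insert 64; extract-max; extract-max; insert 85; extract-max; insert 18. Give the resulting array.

insert 38:
  append 38 at index 9 → [91, 83, 41, 62, 22, 25, 2, 57, 53, 38]
  38 > parent 22 at index 4, swap → [91, 83, 41, 62, 38, 25, 2, 57, 53, 22]
insert 78:
  append 78 at index 10 → [91, 83, 41, 62, 38, 25, 2, 57, 53, 22, 78]
  78 > parent 38 at index 4, swap → [91, 83, 41, 62, 78, 25, 2, 57, 53, 22, 38]
insert 64:
  append 64 at index 11 → [91, 83, 41, 62, 78, 25, 2, 57, 53, 22, 38, 64]
  64 > parent 25 at index 5, swap → [91, 83, 41, 62, 78, 64, 2, 57, 53, 22, 38, 25]
  64 > parent 41 at index 2, swap → [91, 83, 64, 62, 78, 41, 2, 57, 53, 22, 38, 25]
extract-max → returns 91:
  remove root 91; move last element 25 to root → [25, 83, 64, 62, 78, 41, 2, 57, 53, 22, 38]
  25 vs larger child 83 at index 1, swap → [83, 25, 64, 62, 78, 41, 2, 57, 53, 22, 38]
  25 vs larger child 78 at index 4, swap → [83, 78, 64, 62, 25, 41, 2, 57, 53, 22, 38]
  25 vs larger child 38 at index 10, swap → [83, 78, 64, 62, 38, 41, 2, 57, 53, 22, 25]
extract-max → returns 83:
  remove root 83; move last element 25 to root → [25, 78, 64, 62, 38, 41, 2, 57, 53, 22]
  25 vs larger child 78 at index 1, swap → [78, 25, 64, 62, 38, 41, 2, 57, 53, 22]
  25 vs larger child 62 at index 3, swap → [78, 62, 64, 25, 38, 41, 2, 57, 53, 22]
  25 vs larger child 57 at index 7, swap → [78, 62, 64, 57, 38, 41, 2, 25, 53, 22]
insert 85:
  append 85 at index 10 → [78, 62, 64, 57, 38, 41, 2, 25, 53, 22, 85]
  85 > parent 38 at index 4, swap → [78, 62, 64, 57, 85, 41, 2, 25, 53, 22, 38]
  85 > parent 62 at index 1, swap → [78, 85, 64, 57, 62, 41, 2, 25, 53, 22, 38]
  85 > parent 78 at index 0, swap → [85, 78, 64, 57, 62, 41, 2, 25, 53, 22, 38]
extract-max → returns 85:
  remove root 85; move last element 38 to root → [38, 78, 64, 57, 62, 41, 2, 25, 53, 22]
  38 vs larger child 78 at index 1, swap → [78, 38, 64, 57, 62, 41, 2, 25, 53, 22]
  38 vs larger child 62 at index 4, swap → [78, 62, 64, 57, 38, 41, 2, 25, 53, 22]
insert 18:
  append 18 at index 10 → [78, 62, 64, 57, 38, 41, 2, 25, 53, 22, 18] (no swap needed)

[78, 62, 64, 57, 38, 41, 2, 25, 53, 22, 18]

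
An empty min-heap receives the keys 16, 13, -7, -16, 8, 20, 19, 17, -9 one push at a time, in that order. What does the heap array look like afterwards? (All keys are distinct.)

Insert 16:
  append 16 at index 0 → [16] (no swap needed)
Insert 13:
  append 13 at index 1 → [16, 13]
  13 < parent 16 at index 0, swap → [13, 16]
Insert -7:
  append -7 at index 2 → [13, 16, -7]
  -7 < parent 13 at index 0, swap → [-7, 16, 13]
Insert -16:
  append -16 at index 3 → [-7, 16, 13, -16]
  -16 < parent 16 at index 1, swap → [-7, -16, 13, 16]
  -16 < parent -7 at index 0, swap → [-16, -7, 13, 16]
Insert 8:
  append 8 at index 4 → [-16, -7, 13, 16, 8] (no swap needed)
Insert 20:
  append 20 at index 5 → [-16, -7, 13, 16, 8, 20] (no swap needed)
Insert 19:
  append 19 at index 6 → [-16, -7, 13, 16, 8, 20, 19] (no swap needed)
Insert 17:
  append 17 at index 7 → [-16, -7, 13, 16, 8, 20, 19, 17] (no swap needed)
Insert -9:
  append -9 at index 8 → [-16, -7, 13, 16, 8, 20, 19, 17, -9]
  -9 < parent 16 at index 3, swap → [-16, -7, 13, -9, 8, 20, 19, 17, 16]
  -9 < parent -7 at index 1, swap → [-16, -9, 13, -7, 8, 20, 19, 17, 16]

[-16, -9, 13, -7, 8, 20, 19, 17, 16]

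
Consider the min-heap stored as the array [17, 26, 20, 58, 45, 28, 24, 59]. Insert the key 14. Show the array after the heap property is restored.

[14, 17, 20, 26, 45, 28, 24, 59, 58]

append 14 at index 8 → [17, 26, 20, 58, 45, 28, 24, 59, 14]
14 < parent 58 at index 3, swap → [17, 26, 20, 14, 45, 28, 24, 59, 58]
14 < parent 26 at index 1, swap → [17, 14, 20, 26, 45, 28, 24, 59, 58]
14 < parent 17 at index 0, swap → [14, 17, 20, 26, 45, 28, 24, 59, 58]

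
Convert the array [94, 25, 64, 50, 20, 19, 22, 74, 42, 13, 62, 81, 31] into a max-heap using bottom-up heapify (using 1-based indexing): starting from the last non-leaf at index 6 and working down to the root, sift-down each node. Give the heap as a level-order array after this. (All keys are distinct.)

[94, 74, 81, 50, 62, 64, 22, 25, 42, 13, 20, 19, 31]

sift down from index 6:
  19 vs larger child 81 at index 12, swap → [94, 25, 64, 50, 20, 81, 22, 74, 42, 13, 62, 19, 31]
sift down from index 5:
  20 vs larger child 62 at index 11, swap → [94, 25, 64, 50, 62, 81, 22, 74, 42, 13, 20, 19, 31]
sift down from index 4:
  50 vs larger child 74 at index 8, swap → [94, 25, 64, 74, 62, 81, 22, 50, 42, 13, 20, 19, 31]
sift down from index 3:
  64 vs larger child 81 at index 6, swap → [94, 25, 81, 74, 62, 64, 22, 50, 42, 13, 20, 19, 31]
sift down from index 2:
  25 vs larger child 74 at index 4, swap → [94, 74, 81, 25, 62, 64, 22, 50, 42, 13, 20, 19, 31]
  25 vs larger child 50 at index 8, swap → [94, 74, 81, 50, 62, 64, 22, 25, 42, 13, 20, 19, 31]
sift down from index 1: already satisfies heap property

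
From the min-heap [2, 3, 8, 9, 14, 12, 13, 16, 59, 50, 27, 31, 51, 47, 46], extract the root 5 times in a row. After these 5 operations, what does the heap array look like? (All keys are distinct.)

[13, 14, 31, 16, 27, 51, 47, 46, 59, 50]

extract-min #1 returns 2:
  remove root 2; move last element 46 to root → [46, 3, 8, 9, 14, 12, 13, 16, 59, 50, 27, 31, 51, 47]
  46 vs smaller child 3 at index 1, swap → [3, 46, 8, 9, 14, 12, 13, 16, 59, 50, 27, 31, 51, 47]
  46 vs smaller child 9 at index 3, swap → [3, 9, 8, 46, 14, 12, 13, 16, 59, 50, 27, 31, 51, 47]
  46 vs smaller child 16 at index 7, swap → [3, 9, 8, 16, 14, 12, 13, 46, 59, 50, 27, 31, 51, 47]
extract-min #2 returns 3:
  remove root 3; move last element 47 to root → [47, 9, 8, 16, 14, 12, 13, 46, 59, 50, 27, 31, 51]
  47 vs smaller child 8 at index 2, swap → [8, 9, 47, 16, 14, 12, 13, 46, 59, 50, 27, 31, 51]
  47 vs smaller child 12 at index 5, swap → [8, 9, 12, 16, 14, 47, 13, 46, 59, 50, 27, 31, 51]
  47 vs smaller child 31 at index 11, swap → [8, 9, 12, 16, 14, 31, 13, 46, 59, 50, 27, 47, 51]
extract-min #3 returns 8:
  remove root 8; move last element 51 to root → [51, 9, 12, 16, 14, 31, 13, 46, 59, 50, 27, 47]
  51 vs smaller child 9 at index 1, swap → [9, 51, 12, 16, 14, 31, 13, 46, 59, 50, 27, 47]
  51 vs smaller child 14 at index 4, swap → [9, 14, 12, 16, 51, 31, 13, 46, 59, 50, 27, 47]
  51 vs smaller child 27 at index 10, swap → [9, 14, 12, 16, 27, 31, 13, 46, 59, 50, 51, 47]
extract-min #4 returns 9:
  remove root 9; move last element 47 to root → [47, 14, 12, 16, 27, 31, 13, 46, 59, 50, 51]
  47 vs smaller child 12 at index 2, swap → [12, 14, 47, 16, 27, 31, 13, 46, 59, 50, 51]
  47 vs smaller child 13 at index 6, swap → [12, 14, 13, 16, 27, 31, 47, 46, 59, 50, 51]
extract-min #5 returns 12:
  remove root 12; move last element 51 to root → [51, 14, 13, 16, 27, 31, 47, 46, 59, 50]
  51 vs smaller child 13 at index 2, swap → [13, 14, 51, 16, 27, 31, 47, 46, 59, 50]
  51 vs smaller child 31 at index 5, swap → [13, 14, 31, 16, 27, 51, 47, 46, 59, 50]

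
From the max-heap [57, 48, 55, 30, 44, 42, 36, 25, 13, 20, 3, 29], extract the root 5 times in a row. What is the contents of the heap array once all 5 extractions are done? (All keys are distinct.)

[36, 30, 29, 25, 20, 3, 13]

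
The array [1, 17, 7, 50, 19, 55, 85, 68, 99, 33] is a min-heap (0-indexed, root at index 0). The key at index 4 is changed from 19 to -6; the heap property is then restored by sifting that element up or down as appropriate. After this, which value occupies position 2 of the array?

set index 4 from 19 to -6 → [1, 17, 7, 50, -6, 55, 85, 68, 99, 33]
-6 < parent 17 at index 1, swap → [1, -6, 7, 50, 17, 55, 85, 68, 99, 33]
-6 < parent 1 at index 0, swap → [-6, 1, 7, 50, 17, 55, 85, 68, 99, 33]
resulting array: [-6, 1, 7, 50, 17, 55, 85, 68, 99, 33]

7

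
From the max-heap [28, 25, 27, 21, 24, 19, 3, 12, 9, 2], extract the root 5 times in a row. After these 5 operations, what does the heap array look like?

extract-max #1 returns 28:
  remove root 28; move last element 2 to root → [2, 25, 27, 21, 24, 19, 3, 12, 9]
  2 vs larger child 27 at index 2, swap → [27, 25, 2, 21, 24, 19, 3, 12, 9]
  2 vs larger child 19 at index 5, swap → [27, 25, 19, 21, 24, 2, 3, 12, 9]
extract-max #2 returns 27:
  remove root 27; move last element 9 to root → [9, 25, 19, 21, 24, 2, 3, 12]
  9 vs larger child 25 at index 1, swap → [25, 9, 19, 21, 24, 2, 3, 12]
  9 vs larger child 24 at index 4, swap → [25, 24, 19, 21, 9, 2, 3, 12]
extract-max #3 returns 25:
  remove root 25; move last element 12 to root → [12, 24, 19, 21, 9, 2, 3]
  12 vs larger child 24 at index 1, swap → [24, 12, 19, 21, 9, 2, 3]
  12 vs larger child 21 at index 3, swap → [24, 21, 19, 12, 9, 2, 3]
extract-max #4 returns 24:
  remove root 24; move last element 3 to root → [3, 21, 19, 12, 9, 2]
  3 vs larger child 21 at index 1, swap → [21, 3, 19, 12, 9, 2]
  3 vs larger child 12 at index 3, swap → [21, 12, 19, 3, 9, 2]
extract-max #5 returns 21:
  remove root 21; move last element 2 to root → [2, 12, 19, 3, 9]
  2 vs larger child 19 at index 2, swap → [19, 12, 2, 3, 9]

[19, 12, 2, 3, 9]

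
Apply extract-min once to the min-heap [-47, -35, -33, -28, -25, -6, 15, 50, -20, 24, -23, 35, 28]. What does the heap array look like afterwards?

remove root -47; move last element 28 to root → [28, -35, -33, -28, -25, -6, 15, 50, -20, 24, -23, 35]
28 vs smaller child -35 at index 1, swap → [-35, 28, -33, -28, -25, -6, 15, 50, -20, 24, -23, 35]
28 vs smaller child -28 at index 3, swap → [-35, -28, -33, 28, -25, -6, 15, 50, -20, 24, -23, 35]
28 vs smaller child -20 at index 8, swap → [-35, -28, -33, -20, -25, -6, 15, 50, 28, 24, -23, 35]

[-35, -28, -33, -20, -25, -6, 15, 50, 28, 24, -23, 35]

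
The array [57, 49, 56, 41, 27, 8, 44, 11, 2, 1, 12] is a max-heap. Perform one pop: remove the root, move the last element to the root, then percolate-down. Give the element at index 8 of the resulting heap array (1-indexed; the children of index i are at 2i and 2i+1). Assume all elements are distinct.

remove root 57; move last element 12 to root → [12, 49, 56, 41, 27, 8, 44, 11, 2, 1]
12 vs larger child 56 at index 3, swap → [56, 49, 12, 41, 27, 8, 44, 11, 2, 1]
12 vs larger child 44 at index 7, swap → [56, 49, 44, 41, 27, 8, 12, 11, 2, 1]
resulting array: [56, 49, 44, 41, 27, 8, 12, 11, 2, 1]

11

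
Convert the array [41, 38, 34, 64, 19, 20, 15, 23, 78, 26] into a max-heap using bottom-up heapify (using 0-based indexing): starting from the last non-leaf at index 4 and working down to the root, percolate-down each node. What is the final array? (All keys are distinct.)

sift down from index 4:
  19 vs only child 26 at index 9, swap → [41, 38, 34, 64, 26, 20, 15, 23, 78, 19]
sift down from index 3:
  64 vs larger child 78 at index 8, swap → [41, 38, 34, 78, 26, 20, 15, 23, 64, 19]
sift down from index 2: already satisfies heap property
sift down from index 1:
  38 vs larger child 78 at index 3, swap → [41, 78, 34, 38, 26, 20, 15, 23, 64, 19]
  38 vs larger child 64 at index 8, swap → [41, 78, 34, 64, 26, 20, 15, 23, 38, 19]
sift down from index 0:
  41 vs larger child 78 at index 1, swap → [78, 41, 34, 64, 26, 20, 15, 23, 38, 19]
  41 vs larger child 64 at index 3, swap → [78, 64, 34, 41, 26, 20, 15, 23, 38, 19]

[78, 64, 34, 41, 26, 20, 15, 23, 38, 19]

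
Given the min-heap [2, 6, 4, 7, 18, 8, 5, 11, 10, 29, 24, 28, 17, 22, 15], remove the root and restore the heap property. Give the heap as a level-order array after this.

remove root 2; move last element 15 to root → [15, 6, 4, 7, 18, 8, 5, 11, 10, 29, 24, 28, 17, 22]
15 vs smaller child 4 at index 2, swap → [4, 6, 15, 7, 18, 8, 5, 11, 10, 29, 24, 28, 17, 22]
15 vs smaller child 5 at index 6, swap → [4, 6, 5, 7, 18, 8, 15, 11, 10, 29, 24, 28, 17, 22]

[4, 6, 5, 7, 18, 8, 15, 11, 10, 29, 24, 28, 17, 22]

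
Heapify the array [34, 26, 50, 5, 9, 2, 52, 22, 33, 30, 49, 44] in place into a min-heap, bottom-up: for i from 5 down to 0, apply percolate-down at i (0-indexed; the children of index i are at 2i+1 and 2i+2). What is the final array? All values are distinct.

[2, 5, 34, 22, 9, 44, 52, 26, 33, 30, 49, 50]

sift down from index 5: already satisfies heap property
sift down from index 4: already satisfies heap property
sift down from index 3: already satisfies heap property
sift down from index 2:
  50 vs smaller child 2 at index 5, swap → [34, 26, 2, 5, 9, 50, 52, 22, 33, 30, 49, 44]
  50 vs only child 44 at index 11, swap → [34, 26, 2, 5, 9, 44, 52, 22, 33, 30, 49, 50]
sift down from index 1:
  26 vs smaller child 5 at index 3, swap → [34, 5, 2, 26, 9, 44, 52, 22, 33, 30, 49, 50]
  26 vs smaller child 22 at index 7, swap → [34, 5, 2, 22, 9, 44, 52, 26, 33, 30, 49, 50]
sift down from index 0:
  34 vs smaller child 2 at index 2, swap → [2, 5, 34, 22, 9, 44, 52, 26, 33, 30, 49, 50]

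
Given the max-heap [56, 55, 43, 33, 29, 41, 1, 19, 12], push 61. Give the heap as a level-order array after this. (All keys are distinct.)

[61, 56, 43, 33, 55, 41, 1, 19, 12, 29]

append 61 at index 9 → [56, 55, 43, 33, 29, 41, 1, 19, 12, 61]
61 > parent 29 at index 4, swap → [56, 55, 43, 33, 61, 41, 1, 19, 12, 29]
61 > parent 55 at index 1, swap → [56, 61, 43, 33, 55, 41, 1, 19, 12, 29]
61 > parent 56 at index 0, swap → [61, 56, 43, 33, 55, 41, 1, 19, 12, 29]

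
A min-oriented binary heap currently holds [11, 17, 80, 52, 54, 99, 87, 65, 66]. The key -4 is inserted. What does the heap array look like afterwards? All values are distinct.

[-4, 11, 80, 52, 17, 99, 87, 65, 66, 54]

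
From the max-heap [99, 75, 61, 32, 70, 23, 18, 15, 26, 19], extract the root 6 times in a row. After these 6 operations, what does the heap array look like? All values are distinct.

extract-max #1 returns 99:
  remove root 99; move last element 19 to root → [19, 75, 61, 32, 70, 23, 18, 15, 26]
  19 vs larger child 75 at index 1, swap → [75, 19, 61, 32, 70, 23, 18, 15, 26]
  19 vs larger child 70 at index 4, swap → [75, 70, 61, 32, 19, 23, 18, 15, 26]
extract-max #2 returns 75:
  remove root 75; move last element 26 to root → [26, 70, 61, 32, 19, 23, 18, 15]
  26 vs larger child 70 at index 1, swap → [70, 26, 61, 32, 19, 23, 18, 15]
  26 vs larger child 32 at index 3, swap → [70, 32, 61, 26, 19, 23, 18, 15]
extract-max #3 returns 70:
  remove root 70; move last element 15 to root → [15, 32, 61, 26, 19, 23, 18]
  15 vs larger child 61 at index 2, swap → [61, 32, 15, 26, 19, 23, 18]
  15 vs larger child 23 at index 5, swap → [61, 32, 23, 26, 19, 15, 18]
extract-max #4 returns 61:
  remove root 61; move last element 18 to root → [18, 32, 23, 26, 19, 15]
  18 vs larger child 32 at index 1, swap → [32, 18, 23, 26, 19, 15]
  18 vs larger child 26 at index 3, swap → [32, 26, 23, 18, 19, 15]
extract-max #5 returns 32:
  remove root 32; move last element 15 to root → [15, 26, 23, 18, 19]
  15 vs larger child 26 at index 1, swap → [26, 15, 23, 18, 19]
  15 vs larger child 19 at index 4, swap → [26, 19, 23, 18, 15]
extract-max #6 returns 26:
  remove root 26; move last element 15 to root → [15, 19, 23, 18]
  15 vs larger child 23 at index 2, swap → [23, 19, 15, 18]

[23, 19, 15, 18]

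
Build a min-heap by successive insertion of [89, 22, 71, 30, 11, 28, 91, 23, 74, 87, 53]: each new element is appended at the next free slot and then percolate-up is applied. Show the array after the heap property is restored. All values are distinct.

[11, 22, 28, 23, 30, 71, 91, 89, 74, 87, 53]

Insert 89:
  append 89 at index 0 → [89] (no swap needed)
Insert 22:
  append 22 at index 1 → [89, 22]
  22 < parent 89 at index 0, swap → [22, 89]
Insert 71:
  append 71 at index 2 → [22, 89, 71] (no swap needed)
Insert 30:
  append 30 at index 3 → [22, 89, 71, 30]
  30 < parent 89 at index 1, swap → [22, 30, 71, 89]
Insert 11:
  append 11 at index 4 → [22, 30, 71, 89, 11]
  11 < parent 30 at index 1, swap → [22, 11, 71, 89, 30]
  11 < parent 22 at index 0, swap → [11, 22, 71, 89, 30]
Insert 28:
  append 28 at index 5 → [11, 22, 71, 89, 30, 28]
  28 < parent 71 at index 2, swap → [11, 22, 28, 89, 30, 71]
Insert 91:
  append 91 at index 6 → [11, 22, 28, 89, 30, 71, 91] (no swap needed)
Insert 23:
  append 23 at index 7 → [11, 22, 28, 89, 30, 71, 91, 23]
  23 < parent 89 at index 3, swap → [11, 22, 28, 23, 30, 71, 91, 89]
Insert 74:
  append 74 at index 8 → [11, 22, 28, 23, 30, 71, 91, 89, 74] (no swap needed)
Insert 87:
  append 87 at index 9 → [11, 22, 28, 23, 30, 71, 91, 89, 74, 87] (no swap needed)
Insert 53:
  append 53 at index 10 → [11, 22, 28, 23, 30, 71, 91, 89, 74, 87, 53] (no swap needed)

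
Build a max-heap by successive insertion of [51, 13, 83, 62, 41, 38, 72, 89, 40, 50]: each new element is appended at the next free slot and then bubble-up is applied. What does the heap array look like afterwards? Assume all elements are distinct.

[89, 83, 72, 62, 50, 38, 51, 13, 40, 41]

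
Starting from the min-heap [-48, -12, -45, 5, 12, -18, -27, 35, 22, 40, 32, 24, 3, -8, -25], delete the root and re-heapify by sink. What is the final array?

remove root -48; move last element -25 to root → [-25, -12, -45, 5, 12, -18, -27, 35, 22, 40, 32, 24, 3, -8]
-25 vs smaller child -45 at index 2, swap → [-45, -12, -25, 5, 12, -18, -27, 35, 22, 40, 32, 24, 3, -8]
-25 vs smaller child -27 at index 6, swap → [-45, -12, -27, 5, 12, -18, -25, 35, 22, 40, 32, 24, 3, -8]

[-45, -12, -27, 5, 12, -18, -25, 35, 22, 40, 32, 24, 3, -8]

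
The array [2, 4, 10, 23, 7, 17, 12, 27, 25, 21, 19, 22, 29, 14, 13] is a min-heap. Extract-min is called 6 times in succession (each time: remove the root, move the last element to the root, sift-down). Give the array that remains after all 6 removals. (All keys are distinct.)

extract-min #1 returns 2:
  remove root 2; move last element 13 to root → [13, 4, 10, 23, 7, 17, 12, 27, 25, 21, 19, 22, 29, 14]
  13 vs smaller child 4 at index 1, swap → [4, 13, 10, 23, 7, 17, 12, 27, 25, 21, 19, 22, 29, 14]
  13 vs smaller child 7 at index 4, swap → [4, 7, 10, 23, 13, 17, 12, 27, 25, 21, 19, 22, 29, 14]
extract-min #2 returns 4:
  remove root 4; move last element 14 to root → [14, 7, 10, 23, 13, 17, 12, 27, 25, 21, 19, 22, 29]
  14 vs smaller child 7 at index 1, swap → [7, 14, 10, 23, 13, 17, 12, 27, 25, 21, 19, 22, 29]
  14 vs smaller child 13 at index 4, swap → [7, 13, 10, 23, 14, 17, 12, 27, 25, 21, 19, 22, 29]
extract-min #3 returns 7:
  remove root 7; move last element 29 to root → [29, 13, 10, 23, 14, 17, 12, 27, 25, 21, 19, 22]
  29 vs smaller child 10 at index 2, swap → [10, 13, 29, 23, 14, 17, 12, 27, 25, 21, 19, 22]
  29 vs smaller child 12 at index 6, swap → [10, 13, 12, 23, 14, 17, 29, 27, 25, 21, 19, 22]
extract-min #4 returns 10:
  remove root 10; move last element 22 to root → [22, 13, 12, 23, 14, 17, 29, 27, 25, 21, 19]
  22 vs smaller child 12 at index 2, swap → [12, 13, 22, 23, 14, 17, 29, 27, 25, 21, 19]
  22 vs smaller child 17 at index 5, swap → [12, 13, 17, 23, 14, 22, 29, 27, 25, 21, 19]
extract-min #5 returns 12:
  remove root 12; move last element 19 to root → [19, 13, 17, 23, 14, 22, 29, 27, 25, 21]
  19 vs smaller child 13 at index 1, swap → [13, 19, 17, 23, 14, 22, 29, 27, 25, 21]
  19 vs smaller child 14 at index 4, swap → [13, 14, 17, 23, 19, 22, 29, 27, 25, 21]
extract-min #6 returns 13:
  remove root 13; move last element 21 to root → [21, 14, 17, 23, 19, 22, 29, 27, 25]
  21 vs smaller child 14 at index 1, swap → [14, 21, 17, 23, 19, 22, 29, 27, 25]
  21 vs smaller child 19 at index 4, swap → [14, 19, 17, 23, 21, 22, 29, 27, 25]

[14, 19, 17, 23, 21, 22, 29, 27, 25]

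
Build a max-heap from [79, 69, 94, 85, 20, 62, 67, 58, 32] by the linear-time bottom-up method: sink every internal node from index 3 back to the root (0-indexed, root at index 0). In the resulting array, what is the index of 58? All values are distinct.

sift down from index 3: already satisfies heap property
sift down from index 2: already satisfies heap property
sift down from index 1:
  69 vs larger child 85 at index 3, swap → [79, 85, 94, 69, 20, 62, 67, 58, 32]
sift down from index 0:
  79 vs larger child 94 at index 2, swap → [94, 85, 79, 69, 20, 62, 67, 58, 32]
resulting array: [94, 85, 79, 69, 20, 62, 67, 58, 32]

7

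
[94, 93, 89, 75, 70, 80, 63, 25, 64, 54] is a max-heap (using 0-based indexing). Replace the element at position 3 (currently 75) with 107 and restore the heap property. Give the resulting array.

[107, 94, 89, 93, 70, 80, 63, 25, 64, 54]

set index 3 from 75 to 107 → [94, 93, 89, 107, 70, 80, 63, 25, 64, 54]
107 > parent 93 at index 1, swap → [94, 107, 89, 93, 70, 80, 63, 25, 64, 54]
107 > parent 94 at index 0, swap → [107, 94, 89, 93, 70, 80, 63, 25, 64, 54]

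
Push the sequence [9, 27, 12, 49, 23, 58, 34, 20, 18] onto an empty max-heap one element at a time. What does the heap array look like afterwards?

[58, 27, 49, 20, 23, 12, 34, 9, 18]

Insert 9:
  append 9 at index 0 → [9] (no swap needed)
Insert 27:
  append 27 at index 1 → [9, 27]
  27 > parent 9 at index 0, swap → [27, 9]
Insert 12:
  append 12 at index 2 → [27, 9, 12] (no swap needed)
Insert 49:
  append 49 at index 3 → [27, 9, 12, 49]
  49 > parent 9 at index 1, swap → [27, 49, 12, 9]
  49 > parent 27 at index 0, swap → [49, 27, 12, 9]
Insert 23:
  append 23 at index 4 → [49, 27, 12, 9, 23] (no swap needed)
Insert 58:
  append 58 at index 5 → [49, 27, 12, 9, 23, 58]
  58 > parent 12 at index 2, swap → [49, 27, 58, 9, 23, 12]
  58 > parent 49 at index 0, swap → [58, 27, 49, 9, 23, 12]
Insert 34:
  append 34 at index 6 → [58, 27, 49, 9, 23, 12, 34] (no swap needed)
Insert 20:
  append 20 at index 7 → [58, 27, 49, 9, 23, 12, 34, 20]
  20 > parent 9 at index 3, swap → [58, 27, 49, 20, 23, 12, 34, 9]
Insert 18:
  append 18 at index 8 → [58, 27, 49, 20, 23, 12, 34, 9, 18] (no swap needed)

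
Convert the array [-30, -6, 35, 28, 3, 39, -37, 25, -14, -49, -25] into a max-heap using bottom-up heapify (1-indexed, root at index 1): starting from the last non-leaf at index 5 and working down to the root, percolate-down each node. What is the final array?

sift down from index 5: already satisfies heap property
sift down from index 4: already satisfies heap property
sift down from index 3:
  35 vs larger child 39 at index 6, swap → [-30, -6, 39, 28, 3, 35, -37, 25, -14, -49, -25]
sift down from index 2:
  -6 vs larger child 28 at index 4, swap → [-30, 28, 39, -6, 3, 35, -37, 25, -14, -49, -25]
  -6 vs larger child 25 at index 8, swap → [-30, 28, 39, 25, 3, 35, -37, -6, -14, -49, -25]
sift down from index 1:
  -30 vs larger child 39 at index 3, swap → [39, 28, -30, 25, 3, 35, -37, -6, -14, -49, -25]
  -30 vs larger child 35 at index 6, swap → [39, 28, 35, 25, 3, -30, -37, -6, -14, -49, -25]

[39, 28, 35, 25, 3, -30, -37, -6, -14, -49, -25]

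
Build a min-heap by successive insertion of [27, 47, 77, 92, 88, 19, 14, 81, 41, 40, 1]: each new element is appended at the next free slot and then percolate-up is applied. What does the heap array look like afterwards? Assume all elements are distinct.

[1, 14, 19, 47, 40, 77, 27, 92, 81, 88, 41]

Insert 27:
  append 27 at index 0 → [27] (no swap needed)
Insert 47:
  append 47 at index 1 → [27, 47] (no swap needed)
Insert 77:
  append 77 at index 2 → [27, 47, 77] (no swap needed)
Insert 92:
  append 92 at index 3 → [27, 47, 77, 92] (no swap needed)
Insert 88:
  append 88 at index 4 → [27, 47, 77, 92, 88] (no swap needed)
Insert 19:
  append 19 at index 5 → [27, 47, 77, 92, 88, 19]
  19 < parent 77 at index 2, swap → [27, 47, 19, 92, 88, 77]
  19 < parent 27 at index 0, swap → [19, 47, 27, 92, 88, 77]
Insert 14:
  append 14 at index 6 → [19, 47, 27, 92, 88, 77, 14]
  14 < parent 27 at index 2, swap → [19, 47, 14, 92, 88, 77, 27]
  14 < parent 19 at index 0, swap → [14, 47, 19, 92, 88, 77, 27]
Insert 81:
  append 81 at index 7 → [14, 47, 19, 92, 88, 77, 27, 81]
  81 < parent 92 at index 3, swap → [14, 47, 19, 81, 88, 77, 27, 92]
Insert 41:
  append 41 at index 8 → [14, 47, 19, 81, 88, 77, 27, 92, 41]
  41 < parent 81 at index 3, swap → [14, 47, 19, 41, 88, 77, 27, 92, 81]
  41 < parent 47 at index 1, swap → [14, 41, 19, 47, 88, 77, 27, 92, 81]
Insert 40:
  append 40 at index 9 → [14, 41, 19, 47, 88, 77, 27, 92, 81, 40]
  40 < parent 88 at index 4, swap → [14, 41, 19, 47, 40, 77, 27, 92, 81, 88]
  40 < parent 41 at index 1, swap → [14, 40, 19, 47, 41, 77, 27, 92, 81, 88]
Insert 1:
  append 1 at index 10 → [14, 40, 19, 47, 41, 77, 27, 92, 81, 88, 1]
  1 < parent 41 at index 4, swap → [14, 40, 19, 47, 1, 77, 27, 92, 81, 88, 41]
  1 < parent 40 at index 1, swap → [14, 1, 19, 47, 40, 77, 27, 92, 81, 88, 41]
  1 < parent 14 at index 0, swap → [1, 14, 19, 47, 40, 77, 27, 92, 81, 88, 41]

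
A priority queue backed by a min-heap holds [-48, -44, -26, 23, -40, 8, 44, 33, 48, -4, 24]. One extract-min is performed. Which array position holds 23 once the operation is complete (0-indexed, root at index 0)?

remove root -48; move last element 24 to root → [24, -44, -26, 23, -40, 8, 44, 33, 48, -4]
24 vs smaller child -44 at index 1, swap → [-44, 24, -26, 23, -40, 8, 44, 33, 48, -4]
24 vs smaller child -40 at index 4, swap → [-44, -40, -26, 23, 24, 8, 44, 33, 48, -4]
24 vs only child -4 at index 9, swap → [-44, -40, -26, 23, -4, 8, 44, 33, 48, 24]
resulting array: [-44, -40, -26, 23, -4, 8, 44, 33, 48, 24]

3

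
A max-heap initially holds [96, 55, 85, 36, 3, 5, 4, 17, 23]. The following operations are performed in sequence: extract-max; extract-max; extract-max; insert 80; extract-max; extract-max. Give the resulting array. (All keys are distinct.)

extract-max → returns 96:
  remove root 96; move last element 23 to root → [23, 55, 85, 36, 3, 5, 4, 17]
  23 vs larger child 85 at index 2, swap → [85, 55, 23, 36, 3, 5, 4, 17]
extract-max → returns 85:
  remove root 85; move last element 17 to root → [17, 55, 23, 36, 3, 5, 4]
  17 vs larger child 55 at index 1, swap → [55, 17, 23, 36, 3, 5, 4]
  17 vs larger child 36 at index 3, swap → [55, 36, 23, 17, 3, 5, 4]
extract-max → returns 55:
  remove root 55; move last element 4 to root → [4, 36, 23, 17, 3, 5]
  4 vs larger child 36 at index 1, swap → [36, 4, 23, 17, 3, 5]
  4 vs larger child 17 at index 3, swap → [36, 17, 23, 4, 3, 5]
insert 80:
  append 80 at index 6 → [36, 17, 23, 4, 3, 5, 80]
  80 > parent 23 at index 2, swap → [36, 17, 80, 4, 3, 5, 23]
  80 > parent 36 at index 0, swap → [80, 17, 36, 4, 3, 5, 23]
extract-max → returns 80:
  remove root 80; move last element 23 to root → [23, 17, 36, 4, 3, 5]
  23 vs larger child 36 at index 2, swap → [36, 17, 23, 4, 3, 5]
extract-max → returns 36:
  remove root 36; move last element 5 to root → [5, 17, 23, 4, 3]
  5 vs larger child 23 at index 2, swap → [23, 17, 5, 4, 3]

[23, 17, 5, 4, 3]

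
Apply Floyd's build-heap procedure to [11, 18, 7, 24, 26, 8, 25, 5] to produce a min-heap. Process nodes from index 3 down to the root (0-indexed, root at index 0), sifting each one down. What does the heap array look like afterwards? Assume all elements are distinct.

sift down from index 3:
  24 vs only child 5 at index 7, swap → [11, 18, 7, 5, 26, 8, 25, 24]
sift down from index 2: already satisfies heap property
sift down from index 1:
  18 vs smaller child 5 at index 3, swap → [11, 5, 7, 18, 26, 8, 25, 24]
sift down from index 0:
  11 vs smaller child 5 at index 1, swap → [5, 11, 7, 18, 26, 8, 25, 24]

[5, 11, 7, 18, 26, 8, 25, 24]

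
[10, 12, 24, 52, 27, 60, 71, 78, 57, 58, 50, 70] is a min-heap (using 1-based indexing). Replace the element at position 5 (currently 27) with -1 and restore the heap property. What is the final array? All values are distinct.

set index 5 from 27 to -1 → [10, 12, 24, 52, -1, 60, 71, 78, 57, 58, 50, 70]
-1 < parent 12 at index 2, swap → [10, -1, 24, 52, 12, 60, 71, 78, 57, 58, 50, 70]
-1 < parent 10 at index 1, swap → [-1, 10, 24, 52, 12, 60, 71, 78, 57, 58, 50, 70]

[-1, 10, 24, 52, 12, 60, 71, 78, 57, 58, 50, 70]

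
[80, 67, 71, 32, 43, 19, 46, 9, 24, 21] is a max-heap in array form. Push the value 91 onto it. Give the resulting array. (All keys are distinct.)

[91, 80, 71, 32, 67, 19, 46, 9, 24, 21, 43]

append 91 at index 10 → [80, 67, 71, 32, 43, 19, 46, 9, 24, 21, 91]
91 > parent 43 at index 4, swap → [80, 67, 71, 32, 91, 19, 46, 9, 24, 21, 43]
91 > parent 67 at index 1, swap → [80, 91, 71, 32, 67, 19, 46, 9, 24, 21, 43]
91 > parent 80 at index 0, swap → [91, 80, 71, 32, 67, 19, 46, 9, 24, 21, 43]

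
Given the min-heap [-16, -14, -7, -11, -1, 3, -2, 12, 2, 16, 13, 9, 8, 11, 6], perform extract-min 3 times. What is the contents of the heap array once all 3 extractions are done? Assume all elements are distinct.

extract-min #1 returns -16:
  remove root -16; move last element 6 to root → [6, -14, -7, -11, -1, 3, -2, 12, 2, 16, 13, 9, 8, 11]
  6 vs smaller child -14 at index 1, swap → [-14, 6, -7, -11, -1, 3, -2, 12, 2, 16, 13, 9, 8, 11]
  6 vs smaller child -11 at index 3, swap → [-14, -11, -7, 6, -1, 3, -2, 12, 2, 16, 13, 9, 8, 11]
  6 vs smaller child 2 at index 8, swap → [-14, -11, -7, 2, -1, 3, -2, 12, 6, 16, 13, 9, 8, 11]
extract-min #2 returns -14:
  remove root -14; move last element 11 to root → [11, -11, -7, 2, -1, 3, -2, 12, 6, 16, 13, 9, 8]
  11 vs smaller child -11 at index 1, swap → [-11, 11, -7, 2, -1, 3, -2, 12, 6, 16, 13, 9, 8]
  11 vs smaller child -1 at index 4, swap → [-11, -1, -7, 2, 11, 3, -2, 12, 6, 16, 13, 9, 8]
extract-min #3 returns -11:
  remove root -11; move last element 8 to root → [8, -1, -7, 2, 11, 3, -2, 12, 6, 16, 13, 9]
  8 vs smaller child -7 at index 2, swap → [-7, -1, 8, 2, 11, 3, -2, 12, 6, 16, 13, 9]
  8 vs smaller child -2 at index 6, swap → [-7, -1, -2, 2, 11, 3, 8, 12, 6, 16, 13, 9]

[-7, -1, -2, 2, 11, 3, 8, 12, 6, 16, 13, 9]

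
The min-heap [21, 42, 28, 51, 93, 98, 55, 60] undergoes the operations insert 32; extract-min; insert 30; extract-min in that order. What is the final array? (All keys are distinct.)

[30, 32, 51, 42, 93, 98, 55, 60]

insert 32:
  append 32 at index 8 → [21, 42, 28, 51, 93, 98, 55, 60, 32]
  32 < parent 51 at index 3, swap → [21, 42, 28, 32, 93, 98, 55, 60, 51]
  32 < parent 42 at index 1, swap → [21, 32, 28, 42, 93, 98, 55, 60, 51]
extract-min → returns 21:
  remove root 21; move last element 51 to root → [51, 32, 28, 42, 93, 98, 55, 60]
  51 vs smaller child 28 at index 2, swap → [28, 32, 51, 42, 93, 98, 55, 60]
insert 30:
  append 30 at index 8 → [28, 32, 51, 42, 93, 98, 55, 60, 30]
  30 < parent 42 at index 3, swap → [28, 32, 51, 30, 93, 98, 55, 60, 42]
  30 < parent 32 at index 1, swap → [28, 30, 51, 32, 93, 98, 55, 60, 42]
extract-min → returns 28:
  remove root 28; move last element 42 to root → [42, 30, 51, 32, 93, 98, 55, 60]
  42 vs smaller child 30 at index 1, swap → [30, 42, 51, 32, 93, 98, 55, 60]
  42 vs smaller child 32 at index 3, swap → [30, 32, 51, 42, 93, 98, 55, 60]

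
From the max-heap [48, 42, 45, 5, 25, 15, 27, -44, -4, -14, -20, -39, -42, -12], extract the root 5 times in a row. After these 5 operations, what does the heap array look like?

[15, 5, -12, -4, -14, -39, -42, -44, -20]

extract-max #1 returns 48:
  remove root 48; move last element -12 to root → [-12, 42, 45, 5, 25, 15, 27, -44, -4, -14, -20, -39, -42]
  -12 vs larger child 45 at index 2, swap → [45, 42, -12, 5, 25, 15, 27, -44, -4, -14, -20, -39, -42]
  -12 vs larger child 27 at index 6, swap → [45, 42, 27, 5, 25, 15, -12, -44, -4, -14, -20, -39, -42]
extract-max #2 returns 45:
  remove root 45; move last element -42 to root → [-42, 42, 27, 5, 25, 15, -12, -44, -4, -14, -20, -39]
  -42 vs larger child 42 at index 1, swap → [42, -42, 27, 5, 25, 15, -12, -44, -4, -14, -20, -39]
  -42 vs larger child 25 at index 4, swap → [42, 25, 27, 5, -42, 15, -12, -44, -4, -14, -20, -39]
  -42 vs larger child -14 at index 9, swap → [42, 25, 27, 5, -14, 15, -12, -44, -4, -42, -20, -39]
extract-max #3 returns 42:
  remove root 42; move last element -39 to root → [-39, 25, 27, 5, -14, 15, -12, -44, -4, -42, -20]
  -39 vs larger child 27 at index 2, swap → [27, 25, -39, 5, -14, 15, -12, -44, -4, -42, -20]
  -39 vs larger child 15 at index 5, swap → [27, 25, 15, 5, -14, -39, -12, -44, -4, -42, -20]
extract-max #4 returns 27:
  remove root 27; move last element -20 to root → [-20, 25, 15, 5, -14, -39, -12, -44, -4, -42]
  -20 vs larger child 25 at index 1, swap → [25, -20, 15, 5, -14, -39, -12, -44, -4, -42]
  -20 vs larger child 5 at index 3, swap → [25, 5, 15, -20, -14, -39, -12, -44, -4, -42]
  -20 vs larger child -4 at index 8, swap → [25, 5, 15, -4, -14, -39, -12, -44, -20, -42]
extract-max #5 returns 25:
  remove root 25; move last element -42 to root → [-42, 5, 15, -4, -14, -39, -12, -44, -20]
  -42 vs larger child 15 at index 2, swap → [15, 5, -42, -4, -14, -39, -12, -44, -20]
  -42 vs larger child -12 at index 6, swap → [15, 5, -12, -4, -14, -39, -42, -44, -20]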